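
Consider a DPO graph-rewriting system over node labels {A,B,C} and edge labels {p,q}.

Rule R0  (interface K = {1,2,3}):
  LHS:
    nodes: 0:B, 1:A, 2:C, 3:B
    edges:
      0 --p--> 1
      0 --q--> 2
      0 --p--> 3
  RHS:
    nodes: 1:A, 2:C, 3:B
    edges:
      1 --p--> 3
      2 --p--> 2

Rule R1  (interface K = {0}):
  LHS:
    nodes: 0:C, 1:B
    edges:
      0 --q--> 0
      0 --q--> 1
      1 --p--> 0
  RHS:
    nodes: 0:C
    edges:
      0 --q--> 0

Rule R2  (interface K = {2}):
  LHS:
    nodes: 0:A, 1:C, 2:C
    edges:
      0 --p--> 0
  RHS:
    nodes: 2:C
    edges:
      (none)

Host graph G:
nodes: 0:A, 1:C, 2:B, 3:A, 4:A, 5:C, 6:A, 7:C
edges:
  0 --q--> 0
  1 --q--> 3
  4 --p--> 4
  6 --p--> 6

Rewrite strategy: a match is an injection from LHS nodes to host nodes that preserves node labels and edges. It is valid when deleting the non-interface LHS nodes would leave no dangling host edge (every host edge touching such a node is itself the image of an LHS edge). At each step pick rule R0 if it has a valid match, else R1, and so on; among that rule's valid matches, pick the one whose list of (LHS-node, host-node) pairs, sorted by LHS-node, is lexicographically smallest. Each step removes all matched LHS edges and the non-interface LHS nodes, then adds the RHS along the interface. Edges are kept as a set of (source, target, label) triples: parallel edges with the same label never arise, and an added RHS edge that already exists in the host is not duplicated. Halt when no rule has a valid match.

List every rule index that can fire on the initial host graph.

R0: no valid match — LHS pattern not found
R1: no valid match — LHS pattern not found
R2: 8 valid matches — {0↦4, 1↦5, 2↦1}, {0↦4, 1↦5, 2↦7}, {0↦4, 1↦7, 2↦1} (+5 more)

Answer: [R2]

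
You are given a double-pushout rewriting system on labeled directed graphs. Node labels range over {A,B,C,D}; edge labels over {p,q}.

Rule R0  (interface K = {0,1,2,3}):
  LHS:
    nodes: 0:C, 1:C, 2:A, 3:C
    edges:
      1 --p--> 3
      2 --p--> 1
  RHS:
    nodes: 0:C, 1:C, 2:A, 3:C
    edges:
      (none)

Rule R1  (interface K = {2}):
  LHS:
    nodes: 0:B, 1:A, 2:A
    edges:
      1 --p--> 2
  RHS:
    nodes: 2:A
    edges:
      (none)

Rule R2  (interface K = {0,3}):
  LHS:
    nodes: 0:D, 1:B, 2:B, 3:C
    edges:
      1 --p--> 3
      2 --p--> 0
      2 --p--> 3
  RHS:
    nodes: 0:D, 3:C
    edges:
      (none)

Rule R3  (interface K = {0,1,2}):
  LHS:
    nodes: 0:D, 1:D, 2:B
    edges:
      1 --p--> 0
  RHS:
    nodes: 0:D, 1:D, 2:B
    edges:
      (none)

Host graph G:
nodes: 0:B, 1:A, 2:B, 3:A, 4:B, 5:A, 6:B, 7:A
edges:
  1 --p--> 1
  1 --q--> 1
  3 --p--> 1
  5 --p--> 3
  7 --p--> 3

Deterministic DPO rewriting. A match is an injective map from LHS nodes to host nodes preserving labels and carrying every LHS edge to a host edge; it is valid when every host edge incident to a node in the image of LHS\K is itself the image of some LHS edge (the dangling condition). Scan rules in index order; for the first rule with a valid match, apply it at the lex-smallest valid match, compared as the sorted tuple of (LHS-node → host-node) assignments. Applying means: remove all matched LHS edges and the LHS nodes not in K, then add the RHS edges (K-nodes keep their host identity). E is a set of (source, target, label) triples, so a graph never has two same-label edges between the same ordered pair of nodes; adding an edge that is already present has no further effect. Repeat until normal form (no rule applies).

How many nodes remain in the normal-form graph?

[0] host  ⇒  8 nodes, 5 edges  {1-p->1 1-q->1 3-p->1 5-p->3 7-p->3}
[1] R1 @ {0↦0, 1↦5, 2↦3}  ⇒  6 nodes, 4 edges  {1-p->1 1-q->1 3-p->1 7-p->3}
[2] R1 @ {0↦2, 1↦7, 2↦3}  ⇒  4 nodes, 3 edges  {1-p->1 1-q->1 3-p->1}
[3] R1 @ {0↦4, 1↦3, 2↦1}  ⇒  2 nodes, 2 edges  {1-p->1 1-q->1}
halt: no rule applies after step 3
NF nodes: {1:A, 6:B}

Answer: 2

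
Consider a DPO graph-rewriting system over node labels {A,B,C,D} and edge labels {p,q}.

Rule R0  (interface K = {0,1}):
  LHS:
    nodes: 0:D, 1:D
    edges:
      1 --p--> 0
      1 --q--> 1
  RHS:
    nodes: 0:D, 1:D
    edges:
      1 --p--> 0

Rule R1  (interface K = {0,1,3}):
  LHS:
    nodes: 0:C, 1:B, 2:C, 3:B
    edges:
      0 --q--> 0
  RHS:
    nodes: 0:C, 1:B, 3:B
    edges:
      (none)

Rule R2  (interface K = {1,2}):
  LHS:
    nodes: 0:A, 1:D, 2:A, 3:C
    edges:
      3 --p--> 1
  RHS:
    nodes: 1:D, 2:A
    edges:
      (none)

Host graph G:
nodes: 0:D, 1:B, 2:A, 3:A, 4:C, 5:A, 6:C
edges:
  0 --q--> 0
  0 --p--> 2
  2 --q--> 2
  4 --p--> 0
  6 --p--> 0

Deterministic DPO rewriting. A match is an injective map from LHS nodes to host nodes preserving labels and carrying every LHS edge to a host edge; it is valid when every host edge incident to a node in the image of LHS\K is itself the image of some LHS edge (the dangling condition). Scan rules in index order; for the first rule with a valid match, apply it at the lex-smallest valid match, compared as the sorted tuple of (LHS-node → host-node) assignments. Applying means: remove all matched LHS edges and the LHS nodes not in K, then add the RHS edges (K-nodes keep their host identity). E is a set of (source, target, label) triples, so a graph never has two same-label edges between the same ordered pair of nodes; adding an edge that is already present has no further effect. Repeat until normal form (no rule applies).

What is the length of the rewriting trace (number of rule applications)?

start.  V:7 E:5  edges: 0-q->0 0-p->2 2-q->2 4-p->0 6-p->0
1. fire R2 via {0↦3, 1↦0, 2↦2, 3↦4}  →  V:5 E:4  edges: 0-q->0 0-p->2 2-q->2 6-p->0
2. fire R2 via {0↦5, 1↦0, 2↦2, 3↦6}  →  V:3 E:3  edges: 0-q->0 0-p->2 2-q->2
final graph: no rule applies after step 2

Answer: 2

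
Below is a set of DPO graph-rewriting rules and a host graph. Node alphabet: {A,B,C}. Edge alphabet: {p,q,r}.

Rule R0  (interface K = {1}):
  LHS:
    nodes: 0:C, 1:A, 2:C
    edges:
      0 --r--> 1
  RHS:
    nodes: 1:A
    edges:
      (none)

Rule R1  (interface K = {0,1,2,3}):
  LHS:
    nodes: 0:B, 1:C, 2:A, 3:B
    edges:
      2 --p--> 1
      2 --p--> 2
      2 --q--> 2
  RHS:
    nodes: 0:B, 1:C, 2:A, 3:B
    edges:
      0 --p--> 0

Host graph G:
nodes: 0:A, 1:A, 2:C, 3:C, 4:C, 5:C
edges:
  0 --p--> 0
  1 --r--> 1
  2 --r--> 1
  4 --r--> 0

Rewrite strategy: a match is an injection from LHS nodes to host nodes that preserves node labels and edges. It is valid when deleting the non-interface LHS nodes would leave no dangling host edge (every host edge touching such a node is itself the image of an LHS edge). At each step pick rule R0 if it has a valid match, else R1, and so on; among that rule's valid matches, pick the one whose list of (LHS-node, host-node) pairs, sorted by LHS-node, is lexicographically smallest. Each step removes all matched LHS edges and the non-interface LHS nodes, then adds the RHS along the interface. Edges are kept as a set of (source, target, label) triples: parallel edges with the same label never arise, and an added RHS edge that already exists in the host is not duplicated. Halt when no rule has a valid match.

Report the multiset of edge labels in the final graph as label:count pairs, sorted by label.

Answer: p:1 r:1

Steps:
start.  V:6 E:4  edges: 0-p->0 1-r->1 2-r->1 4-r->0
1. fire R0 via {0↦2, 1↦1, 2↦3}  →  V:4 E:3  edges: 0-p->0 1-r->1 4-r->0
2. fire R0 via {0↦4, 1↦0, 2↦5}  →  V:2 E:2  edges: 0-p->0 1-r->1
normal form: no rule applies after step 2
NF edges: [(0, 0, 'p'), (1, 1, 'r')]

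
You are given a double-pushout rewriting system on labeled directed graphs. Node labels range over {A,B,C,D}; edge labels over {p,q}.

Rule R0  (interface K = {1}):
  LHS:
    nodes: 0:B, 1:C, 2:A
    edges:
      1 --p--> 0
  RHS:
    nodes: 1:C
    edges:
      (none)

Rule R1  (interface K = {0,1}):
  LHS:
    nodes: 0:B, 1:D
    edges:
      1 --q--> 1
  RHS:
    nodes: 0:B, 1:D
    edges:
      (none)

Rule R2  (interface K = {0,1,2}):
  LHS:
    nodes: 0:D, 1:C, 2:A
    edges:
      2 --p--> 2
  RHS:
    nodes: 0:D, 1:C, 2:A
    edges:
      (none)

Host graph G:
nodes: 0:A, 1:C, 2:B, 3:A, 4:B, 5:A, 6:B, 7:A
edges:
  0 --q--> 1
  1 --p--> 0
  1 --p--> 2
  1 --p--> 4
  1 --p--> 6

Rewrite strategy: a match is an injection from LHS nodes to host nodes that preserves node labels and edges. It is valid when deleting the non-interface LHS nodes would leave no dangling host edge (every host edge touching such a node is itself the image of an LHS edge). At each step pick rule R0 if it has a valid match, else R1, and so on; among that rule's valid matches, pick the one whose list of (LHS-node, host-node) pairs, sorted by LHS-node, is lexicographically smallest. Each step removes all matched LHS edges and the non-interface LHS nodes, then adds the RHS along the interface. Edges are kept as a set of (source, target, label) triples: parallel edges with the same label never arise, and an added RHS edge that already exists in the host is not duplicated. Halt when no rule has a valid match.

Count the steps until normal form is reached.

Answer: 3

Steps:
[0] host  ⇒  8 nodes, 5 edges  {0-q->1 1-p->0 1-p->2 1-p->4 1-p->6}
[1] R0 @ {0↦2, 1↦1, 2↦3}  ⇒  6 nodes, 4 edges  {0-q->1 1-p->0 1-p->4 1-p->6}
[2] R0 @ {0↦4, 1↦1, 2↦5}  ⇒  4 nodes, 3 edges  {0-q->1 1-p->0 1-p->6}
[3] R0 @ {0↦6, 1↦1, 2↦7}  ⇒  2 nodes, 2 edges  {0-q->1 1-p->0}
final graph: no rule applies after step 3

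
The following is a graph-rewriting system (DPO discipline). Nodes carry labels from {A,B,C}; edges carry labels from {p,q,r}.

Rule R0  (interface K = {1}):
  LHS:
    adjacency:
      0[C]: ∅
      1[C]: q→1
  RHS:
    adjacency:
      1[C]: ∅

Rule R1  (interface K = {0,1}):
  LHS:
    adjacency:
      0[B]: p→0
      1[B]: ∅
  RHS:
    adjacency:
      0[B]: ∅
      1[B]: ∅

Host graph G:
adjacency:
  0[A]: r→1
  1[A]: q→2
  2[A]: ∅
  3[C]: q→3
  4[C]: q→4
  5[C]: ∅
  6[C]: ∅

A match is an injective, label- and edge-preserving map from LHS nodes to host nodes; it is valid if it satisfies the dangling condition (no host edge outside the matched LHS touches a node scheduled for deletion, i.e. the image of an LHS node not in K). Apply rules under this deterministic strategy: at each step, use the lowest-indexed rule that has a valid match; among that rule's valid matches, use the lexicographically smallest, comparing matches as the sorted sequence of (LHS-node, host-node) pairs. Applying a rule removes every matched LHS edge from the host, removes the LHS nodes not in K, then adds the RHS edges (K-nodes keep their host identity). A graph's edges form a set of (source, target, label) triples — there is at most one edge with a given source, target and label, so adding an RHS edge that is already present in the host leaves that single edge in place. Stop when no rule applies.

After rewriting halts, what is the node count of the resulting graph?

start.  V:7 E:4  edges: 0-r->1 1-q->2 3-q->3 4-q->4
1. fire R0 via {0↦5, 1↦3}  →  V:6 E:3  edges: 0-r->1 1-q->2 4-q->4
2. fire R0 via {0↦3, 1↦4}  →  V:5 E:2  edges: 0-r->1 1-q->2
halt: no rule applies after step 2
NF nodes: {0:A, 1:A, 2:A, 4:C, 6:C}

Answer: 5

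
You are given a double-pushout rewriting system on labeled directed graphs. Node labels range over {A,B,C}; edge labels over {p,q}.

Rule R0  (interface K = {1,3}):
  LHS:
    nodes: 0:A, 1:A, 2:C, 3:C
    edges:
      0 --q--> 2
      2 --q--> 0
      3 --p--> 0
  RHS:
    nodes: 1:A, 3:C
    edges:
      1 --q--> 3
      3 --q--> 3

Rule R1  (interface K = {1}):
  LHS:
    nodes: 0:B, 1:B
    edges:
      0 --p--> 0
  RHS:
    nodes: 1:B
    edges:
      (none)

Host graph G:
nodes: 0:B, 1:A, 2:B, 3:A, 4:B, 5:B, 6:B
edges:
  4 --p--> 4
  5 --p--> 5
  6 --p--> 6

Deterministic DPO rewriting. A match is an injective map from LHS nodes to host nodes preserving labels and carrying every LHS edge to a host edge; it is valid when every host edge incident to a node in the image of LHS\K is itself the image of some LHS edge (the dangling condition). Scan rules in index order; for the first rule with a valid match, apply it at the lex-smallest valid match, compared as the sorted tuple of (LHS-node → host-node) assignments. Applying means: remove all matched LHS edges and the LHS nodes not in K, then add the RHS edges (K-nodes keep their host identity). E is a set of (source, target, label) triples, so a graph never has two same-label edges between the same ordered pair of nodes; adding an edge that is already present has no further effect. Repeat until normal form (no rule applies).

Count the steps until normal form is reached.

start.  V:7 E:3  edges: 4-p->4 5-p->5 6-p->6
1. fire R1 via {0↦4, 1↦0}  →  V:6 E:2  edges: 5-p->5 6-p->6
2. fire R1 via {0↦5, 1↦0}  →  V:5 E:1  edges: 6-p->6
3. fire R1 via {0↦6, 1↦0}  →  V:4 E:0  edges: ∅
final graph: no rule applies after step 3

Answer: 3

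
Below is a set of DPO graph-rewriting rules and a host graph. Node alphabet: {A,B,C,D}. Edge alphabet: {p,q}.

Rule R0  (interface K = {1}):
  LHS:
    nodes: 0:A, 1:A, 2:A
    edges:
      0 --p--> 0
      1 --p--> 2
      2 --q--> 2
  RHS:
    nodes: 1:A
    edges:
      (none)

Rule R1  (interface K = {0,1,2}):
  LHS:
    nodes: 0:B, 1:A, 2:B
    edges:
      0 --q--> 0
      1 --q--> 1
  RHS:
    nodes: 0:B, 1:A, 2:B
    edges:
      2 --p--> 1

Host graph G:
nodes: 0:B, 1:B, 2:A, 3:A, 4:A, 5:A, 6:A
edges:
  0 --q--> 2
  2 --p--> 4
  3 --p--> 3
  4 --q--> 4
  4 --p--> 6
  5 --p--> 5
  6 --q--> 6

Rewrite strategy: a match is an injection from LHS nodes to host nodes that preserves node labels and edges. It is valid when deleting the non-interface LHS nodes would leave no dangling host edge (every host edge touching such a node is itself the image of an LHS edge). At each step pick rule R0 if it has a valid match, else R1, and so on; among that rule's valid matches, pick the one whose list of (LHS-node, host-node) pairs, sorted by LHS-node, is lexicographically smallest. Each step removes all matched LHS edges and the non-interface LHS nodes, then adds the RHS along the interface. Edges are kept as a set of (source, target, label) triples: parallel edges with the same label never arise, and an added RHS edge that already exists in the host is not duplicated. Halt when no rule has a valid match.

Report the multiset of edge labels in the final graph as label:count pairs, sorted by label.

Answer: q:1

Steps:
start.  V:7 E:7  edges: 0-q->2 2-p->4 3-p->3 4-q->4 4-p->6 5-p->5 6-q->6
1. fire R0 via {0↦3, 1↦4, 2↦6}  →  V:5 E:4  edges: 0-q->2 2-p->4 4-q->4 5-p->5
2. fire R0 via {0↦5, 1↦2, 2↦4}  →  V:3 E:1  edges: 0-q->2
normal form: no rule applies after step 2
NF edges: [(0, 2, 'q')]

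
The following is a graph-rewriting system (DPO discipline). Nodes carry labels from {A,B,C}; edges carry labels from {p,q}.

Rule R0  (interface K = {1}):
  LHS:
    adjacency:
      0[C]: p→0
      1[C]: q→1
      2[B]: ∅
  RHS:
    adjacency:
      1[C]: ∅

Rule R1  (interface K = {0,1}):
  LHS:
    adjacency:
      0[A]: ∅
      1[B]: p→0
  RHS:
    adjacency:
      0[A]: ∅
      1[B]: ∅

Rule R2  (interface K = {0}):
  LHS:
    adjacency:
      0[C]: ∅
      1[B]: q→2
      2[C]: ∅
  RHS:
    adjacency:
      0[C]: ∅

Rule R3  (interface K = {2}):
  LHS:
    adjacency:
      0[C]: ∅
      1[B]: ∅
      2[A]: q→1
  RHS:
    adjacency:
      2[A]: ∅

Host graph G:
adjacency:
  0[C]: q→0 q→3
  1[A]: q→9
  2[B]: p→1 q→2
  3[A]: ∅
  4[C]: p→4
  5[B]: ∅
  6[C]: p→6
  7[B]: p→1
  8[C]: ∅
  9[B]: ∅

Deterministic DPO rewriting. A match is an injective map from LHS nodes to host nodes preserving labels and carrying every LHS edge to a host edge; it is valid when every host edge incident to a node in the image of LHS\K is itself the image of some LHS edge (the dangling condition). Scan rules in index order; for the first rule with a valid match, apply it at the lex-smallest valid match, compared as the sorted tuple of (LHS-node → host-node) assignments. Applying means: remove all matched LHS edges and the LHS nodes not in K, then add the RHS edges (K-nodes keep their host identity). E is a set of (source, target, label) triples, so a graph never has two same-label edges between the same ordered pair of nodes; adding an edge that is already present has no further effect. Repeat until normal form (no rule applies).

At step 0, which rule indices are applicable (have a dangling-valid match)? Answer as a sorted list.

R0: 2 valid matches — {0↦4, 1↦0, 2↦5}, {0↦6, 1↦0, 2↦5}
R1: 2 valid matches — {0↦1, 1↦2}, {0↦1, 1↦7}
R2: no valid match — LHS pattern not found
R3: 1 valid match — {0↦8, 1↦9, 2↦1}

Answer: [R0,R1,R3]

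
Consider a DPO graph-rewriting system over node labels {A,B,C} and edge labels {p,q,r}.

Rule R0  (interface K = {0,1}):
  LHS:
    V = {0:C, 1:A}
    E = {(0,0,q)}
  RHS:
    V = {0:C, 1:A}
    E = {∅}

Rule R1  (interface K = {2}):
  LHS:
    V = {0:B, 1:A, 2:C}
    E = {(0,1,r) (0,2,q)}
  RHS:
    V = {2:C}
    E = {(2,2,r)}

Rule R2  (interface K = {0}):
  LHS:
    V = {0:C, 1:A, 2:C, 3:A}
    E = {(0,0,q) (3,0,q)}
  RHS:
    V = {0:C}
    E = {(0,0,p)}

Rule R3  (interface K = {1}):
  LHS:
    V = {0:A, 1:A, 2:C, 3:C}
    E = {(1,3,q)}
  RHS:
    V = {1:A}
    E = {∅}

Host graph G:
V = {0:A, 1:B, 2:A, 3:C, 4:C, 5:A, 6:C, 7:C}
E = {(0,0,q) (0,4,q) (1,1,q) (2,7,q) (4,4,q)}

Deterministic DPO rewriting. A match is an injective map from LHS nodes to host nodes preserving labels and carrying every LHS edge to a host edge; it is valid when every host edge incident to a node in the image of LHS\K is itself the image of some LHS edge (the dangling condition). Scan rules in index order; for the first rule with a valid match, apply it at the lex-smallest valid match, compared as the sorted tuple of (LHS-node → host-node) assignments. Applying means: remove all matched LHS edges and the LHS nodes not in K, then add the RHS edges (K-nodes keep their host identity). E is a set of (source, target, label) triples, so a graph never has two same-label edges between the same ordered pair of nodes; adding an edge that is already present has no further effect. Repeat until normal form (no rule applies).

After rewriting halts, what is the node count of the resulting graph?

Answer: 5

Derivation:
[0] host  ⇒  8 nodes, 5 edges  {0-q->0 0-q->4 1-q->1 2-q->7 4-q->4}
[1] R0 @ {0↦4, 1↦0}  ⇒  8 nodes, 4 edges  {0-q->0 0-q->4 1-q->1 2-q->7}
[2] R3 @ {0↦5, 1↦0, 2↦3, 3↦4}  ⇒  5 nodes, 3 edges  {0-q->0 1-q->1 2-q->7}
normal form: no rule applies after step 2
NF nodes: {0:A, 1:B, 2:A, 6:C, 7:C}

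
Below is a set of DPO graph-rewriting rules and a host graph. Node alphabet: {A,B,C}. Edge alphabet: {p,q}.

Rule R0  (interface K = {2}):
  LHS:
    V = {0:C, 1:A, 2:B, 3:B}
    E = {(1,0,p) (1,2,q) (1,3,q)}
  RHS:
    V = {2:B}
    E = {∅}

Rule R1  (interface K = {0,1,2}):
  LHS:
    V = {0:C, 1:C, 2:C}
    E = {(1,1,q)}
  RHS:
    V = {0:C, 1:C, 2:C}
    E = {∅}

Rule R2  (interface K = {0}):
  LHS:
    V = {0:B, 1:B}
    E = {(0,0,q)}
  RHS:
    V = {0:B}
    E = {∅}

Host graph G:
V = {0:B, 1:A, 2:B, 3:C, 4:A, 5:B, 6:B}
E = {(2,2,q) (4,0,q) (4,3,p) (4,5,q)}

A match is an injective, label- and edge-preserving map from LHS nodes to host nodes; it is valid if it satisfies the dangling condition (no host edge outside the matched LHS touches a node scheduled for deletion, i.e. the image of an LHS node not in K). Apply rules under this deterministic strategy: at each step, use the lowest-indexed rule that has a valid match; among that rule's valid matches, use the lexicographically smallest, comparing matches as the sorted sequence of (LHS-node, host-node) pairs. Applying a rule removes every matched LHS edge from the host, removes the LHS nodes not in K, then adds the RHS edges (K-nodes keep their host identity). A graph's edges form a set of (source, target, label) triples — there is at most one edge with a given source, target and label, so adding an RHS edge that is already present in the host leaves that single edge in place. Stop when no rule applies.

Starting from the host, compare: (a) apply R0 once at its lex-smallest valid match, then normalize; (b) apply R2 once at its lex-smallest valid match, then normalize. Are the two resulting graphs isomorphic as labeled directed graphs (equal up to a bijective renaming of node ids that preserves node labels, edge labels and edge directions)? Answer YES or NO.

Answer: YES

Steps:
branch R0-first: apply at {0↦3, 1↦4, 2↦0, 3↦5} → |E|=1, then 1 more step(s) → NF |V|=3 |E|=0 V={1:A, 2:B, 6:B} E=∅
branch R2-first: apply at {0↦2, 1↦6} → |E|=3, then 1 more step(s) → NF |V|=3 |E|=0 V={0:B, 1:A, 2:B} E=∅
graphs isomorphic (equal up to label-preserving node renaming)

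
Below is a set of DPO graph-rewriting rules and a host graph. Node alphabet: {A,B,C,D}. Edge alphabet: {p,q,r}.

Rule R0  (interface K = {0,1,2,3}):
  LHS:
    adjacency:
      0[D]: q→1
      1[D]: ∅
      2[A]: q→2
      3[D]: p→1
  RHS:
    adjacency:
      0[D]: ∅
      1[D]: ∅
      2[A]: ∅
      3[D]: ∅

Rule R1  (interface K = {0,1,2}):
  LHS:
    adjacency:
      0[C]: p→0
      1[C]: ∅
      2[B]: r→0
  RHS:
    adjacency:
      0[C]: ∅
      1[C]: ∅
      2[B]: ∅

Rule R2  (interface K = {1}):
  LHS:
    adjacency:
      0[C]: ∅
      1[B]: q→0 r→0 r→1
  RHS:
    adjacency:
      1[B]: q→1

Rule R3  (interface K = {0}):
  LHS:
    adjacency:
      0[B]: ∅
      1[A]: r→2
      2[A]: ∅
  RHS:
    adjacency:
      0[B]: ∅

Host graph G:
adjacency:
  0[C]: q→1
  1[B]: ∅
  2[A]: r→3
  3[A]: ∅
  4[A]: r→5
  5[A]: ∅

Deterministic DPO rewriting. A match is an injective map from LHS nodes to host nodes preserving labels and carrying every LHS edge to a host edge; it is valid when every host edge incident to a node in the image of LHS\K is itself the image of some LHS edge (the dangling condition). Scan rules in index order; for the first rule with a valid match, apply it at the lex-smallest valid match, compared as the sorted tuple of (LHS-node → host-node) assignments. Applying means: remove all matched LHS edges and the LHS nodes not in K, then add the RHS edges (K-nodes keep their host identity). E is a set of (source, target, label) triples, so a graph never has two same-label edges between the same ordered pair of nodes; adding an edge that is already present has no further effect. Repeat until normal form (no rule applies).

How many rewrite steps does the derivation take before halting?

[0] host  ⇒  6 nodes, 3 edges  {0-q->1 2-r->3 4-r->5}
[1] R3 @ {0↦1, 1↦2, 2↦3}  ⇒  4 nodes, 2 edges  {0-q->1 4-r->5}
[2] R3 @ {0↦1, 1↦4, 2↦5}  ⇒  2 nodes, 1 edges  {0-q->1}
final graph: no rule applies after step 2

Answer: 2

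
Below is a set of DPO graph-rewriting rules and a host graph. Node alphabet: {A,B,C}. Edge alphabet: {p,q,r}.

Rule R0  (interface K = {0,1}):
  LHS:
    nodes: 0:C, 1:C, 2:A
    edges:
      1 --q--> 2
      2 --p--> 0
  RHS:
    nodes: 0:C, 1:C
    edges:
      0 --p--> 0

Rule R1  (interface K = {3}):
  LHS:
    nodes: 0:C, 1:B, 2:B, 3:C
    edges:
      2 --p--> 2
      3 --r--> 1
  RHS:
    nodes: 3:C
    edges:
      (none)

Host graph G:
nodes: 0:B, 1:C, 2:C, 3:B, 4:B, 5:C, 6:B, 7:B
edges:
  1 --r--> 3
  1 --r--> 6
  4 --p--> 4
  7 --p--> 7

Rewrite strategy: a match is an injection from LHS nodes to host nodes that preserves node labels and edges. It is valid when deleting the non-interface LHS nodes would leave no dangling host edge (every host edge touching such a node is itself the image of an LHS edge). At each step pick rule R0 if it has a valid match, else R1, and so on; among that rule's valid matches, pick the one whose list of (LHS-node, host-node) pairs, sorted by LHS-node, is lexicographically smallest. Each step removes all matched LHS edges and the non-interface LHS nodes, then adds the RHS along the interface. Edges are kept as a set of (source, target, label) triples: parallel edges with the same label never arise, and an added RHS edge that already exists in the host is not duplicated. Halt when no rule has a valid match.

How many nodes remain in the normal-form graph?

start.  V:8 E:4  edges: 1-r->3 1-r->6 4-p->4 7-p->7
1. fire R1 via {0↦2, 1↦3, 2↦4, 3↦1}  →  V:5 E:2  edges: 1-r->6 7-p->7
2. fire R1 via {0↦5, 1↦6, 2↦7, 3↦1}  →  V:2 E:0  edges: ∅
final graph: no rule applies after step 2
NF nodes: {0:B, 1:C}

Answer: 2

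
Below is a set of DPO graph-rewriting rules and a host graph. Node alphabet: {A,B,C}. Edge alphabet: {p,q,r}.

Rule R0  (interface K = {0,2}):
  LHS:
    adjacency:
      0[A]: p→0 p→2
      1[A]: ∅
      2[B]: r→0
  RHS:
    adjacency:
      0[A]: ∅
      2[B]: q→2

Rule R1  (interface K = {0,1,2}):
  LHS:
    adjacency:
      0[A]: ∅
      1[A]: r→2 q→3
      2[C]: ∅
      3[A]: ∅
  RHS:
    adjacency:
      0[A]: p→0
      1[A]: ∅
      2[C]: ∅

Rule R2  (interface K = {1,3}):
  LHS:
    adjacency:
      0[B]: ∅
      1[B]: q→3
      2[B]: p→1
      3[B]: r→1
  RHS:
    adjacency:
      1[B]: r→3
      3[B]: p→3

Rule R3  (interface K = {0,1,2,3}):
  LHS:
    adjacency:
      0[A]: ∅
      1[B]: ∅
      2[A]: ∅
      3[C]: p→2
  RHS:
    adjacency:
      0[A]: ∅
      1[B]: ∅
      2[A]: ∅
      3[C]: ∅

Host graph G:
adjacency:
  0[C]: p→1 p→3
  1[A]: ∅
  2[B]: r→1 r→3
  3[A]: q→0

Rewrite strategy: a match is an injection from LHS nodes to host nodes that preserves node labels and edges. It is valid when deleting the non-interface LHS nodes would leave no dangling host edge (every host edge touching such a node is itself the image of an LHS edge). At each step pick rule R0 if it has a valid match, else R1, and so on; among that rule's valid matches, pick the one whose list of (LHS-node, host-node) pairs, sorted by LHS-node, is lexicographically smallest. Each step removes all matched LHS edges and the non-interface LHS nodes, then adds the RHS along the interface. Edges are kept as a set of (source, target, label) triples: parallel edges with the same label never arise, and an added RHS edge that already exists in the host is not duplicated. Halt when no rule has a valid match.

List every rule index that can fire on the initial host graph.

R0: no valid match — LHS pattern not found
R1: no valid match — LHS pattern not found
R2: no valid match — LHS pattern not found
R3: 2 valid matches — {0↦1, 1↦2, 2↦3, 3↦0}, {0↦3, 1↦2, 2↦1, 3↦0}

Answer: [R3]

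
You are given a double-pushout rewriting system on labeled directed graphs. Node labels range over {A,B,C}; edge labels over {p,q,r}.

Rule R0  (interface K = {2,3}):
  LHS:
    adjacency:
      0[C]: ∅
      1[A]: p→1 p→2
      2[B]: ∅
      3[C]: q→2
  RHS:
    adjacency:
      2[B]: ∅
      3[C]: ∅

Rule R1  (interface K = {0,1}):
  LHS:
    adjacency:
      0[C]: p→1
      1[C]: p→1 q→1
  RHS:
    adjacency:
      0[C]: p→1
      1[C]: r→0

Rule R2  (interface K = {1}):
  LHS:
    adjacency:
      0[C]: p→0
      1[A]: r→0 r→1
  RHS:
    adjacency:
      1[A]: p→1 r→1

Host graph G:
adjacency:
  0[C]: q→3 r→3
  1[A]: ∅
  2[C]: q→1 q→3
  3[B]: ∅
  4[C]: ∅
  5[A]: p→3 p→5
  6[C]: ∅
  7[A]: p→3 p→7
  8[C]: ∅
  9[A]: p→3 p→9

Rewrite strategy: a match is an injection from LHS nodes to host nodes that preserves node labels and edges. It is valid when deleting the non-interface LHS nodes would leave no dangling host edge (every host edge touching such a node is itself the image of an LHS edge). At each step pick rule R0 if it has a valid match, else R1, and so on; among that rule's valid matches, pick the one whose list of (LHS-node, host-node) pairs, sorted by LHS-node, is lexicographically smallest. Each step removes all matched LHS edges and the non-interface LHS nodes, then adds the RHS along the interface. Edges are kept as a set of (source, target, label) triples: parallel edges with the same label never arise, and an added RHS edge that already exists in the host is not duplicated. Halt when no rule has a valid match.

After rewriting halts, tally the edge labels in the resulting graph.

Answer: p:2 q:1 r:1

Rewrite trace:
[0] host  ⇒  10 nodes, 10 edges  {0-q->3 0-r->3 2-q->1 2-q->3 5-p->3 5-p->5 7-p->3 7-p->7 9-p->3 9-p->9}
[1] R0 @ {0↦4, 1↦5, 2↦3, 3↦0}  ⇒  8 nodes, 7 edges  {0-r->3 2-q->1 2-q->3 7-p->3 7-p->7 9-p->3 9-p->9}
[2] R0 @ {0↦6, 1↦7, 2↦3, 3↦2}  ⇒  6 nodes, 4 edges  {0-r->3 2-q->1 9-p->3 9-p->9}
halt: no rule applies after step 2
NF edges: [(0, 3, 'r'), (2, 1, 'q'), (9, 3, 'p'), (9, 9, 'p')]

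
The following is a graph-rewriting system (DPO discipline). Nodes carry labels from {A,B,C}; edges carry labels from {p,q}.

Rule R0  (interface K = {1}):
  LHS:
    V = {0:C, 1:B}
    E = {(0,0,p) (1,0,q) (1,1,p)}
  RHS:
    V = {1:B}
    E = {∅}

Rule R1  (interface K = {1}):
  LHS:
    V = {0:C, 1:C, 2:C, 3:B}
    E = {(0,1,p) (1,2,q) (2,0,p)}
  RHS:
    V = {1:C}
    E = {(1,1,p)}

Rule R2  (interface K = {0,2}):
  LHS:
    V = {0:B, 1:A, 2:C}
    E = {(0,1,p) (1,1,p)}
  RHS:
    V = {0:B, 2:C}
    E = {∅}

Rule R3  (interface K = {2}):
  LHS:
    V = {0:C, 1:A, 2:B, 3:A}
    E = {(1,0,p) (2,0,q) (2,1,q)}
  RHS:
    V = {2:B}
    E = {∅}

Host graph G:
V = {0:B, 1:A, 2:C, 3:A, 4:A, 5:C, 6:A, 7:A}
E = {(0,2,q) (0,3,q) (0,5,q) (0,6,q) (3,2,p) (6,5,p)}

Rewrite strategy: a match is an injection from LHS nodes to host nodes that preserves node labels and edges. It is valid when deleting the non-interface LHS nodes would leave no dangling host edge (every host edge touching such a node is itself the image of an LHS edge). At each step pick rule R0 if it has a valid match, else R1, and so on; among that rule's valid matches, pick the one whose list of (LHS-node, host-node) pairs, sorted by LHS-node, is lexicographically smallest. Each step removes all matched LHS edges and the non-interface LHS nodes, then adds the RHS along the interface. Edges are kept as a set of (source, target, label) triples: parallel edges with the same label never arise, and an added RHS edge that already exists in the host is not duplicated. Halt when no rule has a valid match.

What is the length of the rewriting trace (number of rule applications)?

start.  V:8 E:6  edges: 0-q->2 0-q->3 0-q->5 0-q->6 3-p->2 6-p->5
1. fire R3 via {0↦2, 1↦3, 2↦0, 3↦1}  →  V:5 E:3  edges: 0-q->5 0-q->6 6-p->5
2. fire R3 via {0↦5, 1↦6, 2↦0, 3↦4}  →  V:2 E:0  edges: ∅
normal form: no rule applies after step 2

Answer: 2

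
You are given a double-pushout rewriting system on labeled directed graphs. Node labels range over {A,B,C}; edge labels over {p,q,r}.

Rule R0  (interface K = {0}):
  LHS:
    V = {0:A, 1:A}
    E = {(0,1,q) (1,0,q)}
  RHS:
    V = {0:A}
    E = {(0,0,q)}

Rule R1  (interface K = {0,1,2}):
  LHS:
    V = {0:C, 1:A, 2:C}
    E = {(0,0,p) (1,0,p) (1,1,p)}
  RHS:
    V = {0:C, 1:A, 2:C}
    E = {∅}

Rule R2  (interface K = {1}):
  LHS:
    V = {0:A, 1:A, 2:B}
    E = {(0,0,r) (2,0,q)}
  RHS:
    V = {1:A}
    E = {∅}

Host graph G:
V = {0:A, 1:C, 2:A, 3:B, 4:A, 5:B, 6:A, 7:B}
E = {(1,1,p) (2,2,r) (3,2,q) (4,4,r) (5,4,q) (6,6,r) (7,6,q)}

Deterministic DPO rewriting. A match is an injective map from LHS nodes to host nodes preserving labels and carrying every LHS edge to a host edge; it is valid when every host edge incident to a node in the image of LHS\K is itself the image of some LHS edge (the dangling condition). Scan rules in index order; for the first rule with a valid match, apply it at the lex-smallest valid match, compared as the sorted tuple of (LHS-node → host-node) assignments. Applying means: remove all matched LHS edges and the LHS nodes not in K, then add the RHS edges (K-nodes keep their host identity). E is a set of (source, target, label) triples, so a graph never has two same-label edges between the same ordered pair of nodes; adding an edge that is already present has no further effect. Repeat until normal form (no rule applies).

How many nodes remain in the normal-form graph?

Answer: 2

Steps:
[0] host  ⇒  8 nodes, 7 edges  {1-p->1 2-r->2 3-q->2 4-r->4 5-q->4 6-r->6 7-q->6}
[1] R2 @ {0↦2, 1↦0, 2↦3}  ⇒  6 nodes, 5 edges  {1-p->1 4-r->4 5-q->4 6-r->6 7-q->6}
[2] R2 @ {0↦4, 1↦0, 2↦5}  ⇒  4 nodes, 3 edges  {1-p->1 6-r->6 7-q->6}
[3] R2 @ {0↦6, 1↦0, 2↦7}  ⇒  2 nodes, 1 edges  {1-p->1}
normal form: no rule applies after step 3
NF nodes: {0:A, 1:C}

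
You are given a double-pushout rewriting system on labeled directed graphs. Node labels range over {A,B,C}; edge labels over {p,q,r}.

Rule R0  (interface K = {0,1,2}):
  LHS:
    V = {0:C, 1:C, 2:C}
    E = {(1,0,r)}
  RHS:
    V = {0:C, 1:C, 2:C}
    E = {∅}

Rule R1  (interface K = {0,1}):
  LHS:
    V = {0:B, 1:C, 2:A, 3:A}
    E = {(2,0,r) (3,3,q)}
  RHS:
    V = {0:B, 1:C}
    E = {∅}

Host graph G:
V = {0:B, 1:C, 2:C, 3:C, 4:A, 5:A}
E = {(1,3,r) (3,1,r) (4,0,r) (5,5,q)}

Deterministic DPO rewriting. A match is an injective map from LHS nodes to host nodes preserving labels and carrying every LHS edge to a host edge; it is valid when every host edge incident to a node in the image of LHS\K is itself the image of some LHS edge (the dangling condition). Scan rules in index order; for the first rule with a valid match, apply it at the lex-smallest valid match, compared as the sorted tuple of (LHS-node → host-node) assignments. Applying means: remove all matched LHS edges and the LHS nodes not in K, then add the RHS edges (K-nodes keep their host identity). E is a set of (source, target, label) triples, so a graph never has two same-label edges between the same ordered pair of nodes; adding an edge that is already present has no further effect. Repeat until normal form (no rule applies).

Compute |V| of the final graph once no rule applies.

Answer: 4

Steps:
start.  V:6 E:4  edges: 1-r->3 3-r->1 4-r->0 5-q->5
1. fire R0 via {0↦1, 1↦3, 2↦2}  →  V:6 E:3  edges: 1-r->3 4-r->0 5-q->5
2. fire R0 via {0↦3, 1↦1, 2↦2}  →  V:6 E:2  edges: 4-r->0 5-q->5
3. fire R1 via {0↦0, 1↦1, 2↦4, 3↦5}  →  V:4 E:0  edges: ∅
normal form: no rule applies after step 3
NF nodes: {0:B, 1:C, 2:C, 3:C}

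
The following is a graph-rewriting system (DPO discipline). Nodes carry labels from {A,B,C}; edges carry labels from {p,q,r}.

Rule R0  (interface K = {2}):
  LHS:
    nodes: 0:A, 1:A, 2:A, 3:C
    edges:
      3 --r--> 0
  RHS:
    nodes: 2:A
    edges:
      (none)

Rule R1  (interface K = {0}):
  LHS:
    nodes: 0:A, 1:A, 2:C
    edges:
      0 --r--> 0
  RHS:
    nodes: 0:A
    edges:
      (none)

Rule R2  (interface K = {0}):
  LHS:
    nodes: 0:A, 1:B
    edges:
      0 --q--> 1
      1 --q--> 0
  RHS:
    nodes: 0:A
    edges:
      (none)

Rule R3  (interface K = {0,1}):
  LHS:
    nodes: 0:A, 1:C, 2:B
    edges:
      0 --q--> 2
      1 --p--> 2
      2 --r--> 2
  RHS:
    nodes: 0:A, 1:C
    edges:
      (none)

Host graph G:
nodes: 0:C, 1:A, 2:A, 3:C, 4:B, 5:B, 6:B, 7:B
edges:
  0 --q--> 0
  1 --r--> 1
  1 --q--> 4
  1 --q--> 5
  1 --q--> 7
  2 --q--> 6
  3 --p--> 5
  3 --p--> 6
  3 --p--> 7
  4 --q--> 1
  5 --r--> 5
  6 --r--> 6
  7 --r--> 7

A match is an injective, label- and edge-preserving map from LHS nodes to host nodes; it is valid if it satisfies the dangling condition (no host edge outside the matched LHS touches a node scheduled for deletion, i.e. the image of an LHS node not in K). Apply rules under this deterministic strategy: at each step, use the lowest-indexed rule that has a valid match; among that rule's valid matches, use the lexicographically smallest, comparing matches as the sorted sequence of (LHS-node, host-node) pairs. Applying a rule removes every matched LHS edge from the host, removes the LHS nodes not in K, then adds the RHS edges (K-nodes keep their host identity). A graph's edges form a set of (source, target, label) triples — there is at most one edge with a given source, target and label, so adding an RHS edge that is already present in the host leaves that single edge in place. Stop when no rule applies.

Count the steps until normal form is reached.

start.  V:8 E:13  edges: 0-q->0 1-r->1 1-q->4 1-q->5 1-q->7 2-q->6 3-p->5 3-p->6 3-p->7 4-q->1 5-r->5 6-r->6 7-r->7
1. fire R2 via {0↦1, 1↦4}  →  V:7 E:11  edges: 0-q->0 1-r->1 1-q->5 1-q->7 2-q->6 3-p->5 3-p->6 3-p->7 5-r->5 6-r->6 7-r->7
2. fire R3 via {0↦1, 1↦3, 2↦5}  →  V:6 E:8  edges: 0-q->0 1-r->1 1-q->7 2-q->6 3-p->6 3-p->7 6-r->6 7-r->7
3. fire R3 via {0↦1, 1↦3, 2↦7}  →  V:5 E:5  edges: 0-q->0 1-r->1 2-q->6 3-p->6 6-r->6
4. fire R3 via {0↦2, 1↦3, 2↦6}  →  V:4 E:2  edges: 0-q->0 1-r->1
5. fire R1 via {0↦1, 1↦2, 2↦3}  →  V:2 E:1  edges: 0-q->0
final graph: no rule applies after step 5

Answer: 5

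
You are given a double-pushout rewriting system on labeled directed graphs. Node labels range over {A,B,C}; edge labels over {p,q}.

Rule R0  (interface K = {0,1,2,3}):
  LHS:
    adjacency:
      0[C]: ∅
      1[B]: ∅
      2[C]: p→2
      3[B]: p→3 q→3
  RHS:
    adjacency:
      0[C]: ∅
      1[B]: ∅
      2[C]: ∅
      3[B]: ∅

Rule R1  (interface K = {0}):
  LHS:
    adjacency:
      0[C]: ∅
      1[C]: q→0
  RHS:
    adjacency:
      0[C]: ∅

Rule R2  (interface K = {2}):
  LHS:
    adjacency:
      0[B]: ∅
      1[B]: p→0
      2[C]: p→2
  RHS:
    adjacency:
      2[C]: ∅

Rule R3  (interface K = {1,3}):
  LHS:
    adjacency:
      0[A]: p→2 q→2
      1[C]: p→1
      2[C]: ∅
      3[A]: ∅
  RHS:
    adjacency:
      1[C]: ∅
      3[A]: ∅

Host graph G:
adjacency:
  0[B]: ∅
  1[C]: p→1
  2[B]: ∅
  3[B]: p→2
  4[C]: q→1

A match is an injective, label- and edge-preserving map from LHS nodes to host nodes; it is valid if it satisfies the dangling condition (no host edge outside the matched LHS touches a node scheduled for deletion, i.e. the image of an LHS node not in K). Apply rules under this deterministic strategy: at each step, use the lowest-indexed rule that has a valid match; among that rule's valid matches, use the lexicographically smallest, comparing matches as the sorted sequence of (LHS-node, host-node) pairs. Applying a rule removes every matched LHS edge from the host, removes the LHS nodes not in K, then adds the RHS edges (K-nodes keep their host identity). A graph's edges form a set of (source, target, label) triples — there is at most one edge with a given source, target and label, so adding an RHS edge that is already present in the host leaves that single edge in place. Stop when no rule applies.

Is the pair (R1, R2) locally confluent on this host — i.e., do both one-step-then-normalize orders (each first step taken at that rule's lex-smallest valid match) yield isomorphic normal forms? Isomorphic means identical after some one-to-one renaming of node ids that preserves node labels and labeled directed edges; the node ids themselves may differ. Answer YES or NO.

Answer: YES

Rewrite trace:
branch R1-first: apply at {0↦1, 1↦4} → |E|=2, then 1 more step(s) → NF |V|=2 |E|=0 V={0:B, 1:C} E=∅
branch R2-first: apply at {0↦2, 1↦3, 2↦1} → |E|=1, then 1 more step(s) → NF |V|=2 |E|=0 V={0:B, 1:C} E=∅
graphs isomorphic (equal up to label-preserving node renaming)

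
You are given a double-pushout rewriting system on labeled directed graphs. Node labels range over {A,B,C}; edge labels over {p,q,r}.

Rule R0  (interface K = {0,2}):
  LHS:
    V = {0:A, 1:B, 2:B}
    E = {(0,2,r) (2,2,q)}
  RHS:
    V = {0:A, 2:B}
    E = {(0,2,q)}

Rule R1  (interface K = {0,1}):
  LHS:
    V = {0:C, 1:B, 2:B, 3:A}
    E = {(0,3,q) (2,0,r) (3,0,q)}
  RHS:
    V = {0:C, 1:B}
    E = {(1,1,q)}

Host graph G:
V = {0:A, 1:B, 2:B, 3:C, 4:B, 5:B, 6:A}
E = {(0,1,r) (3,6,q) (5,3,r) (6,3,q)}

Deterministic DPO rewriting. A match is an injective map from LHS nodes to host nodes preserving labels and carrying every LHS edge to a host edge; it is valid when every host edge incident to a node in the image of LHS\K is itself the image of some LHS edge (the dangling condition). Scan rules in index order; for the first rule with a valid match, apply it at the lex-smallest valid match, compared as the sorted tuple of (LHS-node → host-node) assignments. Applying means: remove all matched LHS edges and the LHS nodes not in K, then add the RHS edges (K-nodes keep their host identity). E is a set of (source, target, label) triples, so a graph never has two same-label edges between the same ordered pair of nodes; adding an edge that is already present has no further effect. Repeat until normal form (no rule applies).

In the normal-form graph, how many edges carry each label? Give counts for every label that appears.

Answer: q:1

Steps:
initial: |V|=7 |E|=4  E = 0-r->1 3-q->6 5-r->3 6-q->3
step 1: apply R1 at {0↦3, 1↦1, 2↦5, 3↦6}  → |V|=5 |E|=2  E = 0-r->1 1-q->1
step 2: apply R0 at {0↦0, 1↦2, 2↦1}  → |V|=4 |E|=1  E = 0-q->1
final graph: no rule applies after step 2
NF edges: [(0, 1, 'q')]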